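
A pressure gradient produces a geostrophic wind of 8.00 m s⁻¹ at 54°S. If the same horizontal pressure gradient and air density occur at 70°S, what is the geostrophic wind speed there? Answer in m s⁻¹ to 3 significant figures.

6.89 m s⁻¹

With the same pressure gradient and density, V_g ∝ 1/f ∝ 1/sin φ.
V₂ = V₁ · sin φ₁ / sin φ₂ = 8.00 × sin 54° / sin 70°
V₂ = 8.00 × 0.8090/0.9397 = 6.89 m s⁻¹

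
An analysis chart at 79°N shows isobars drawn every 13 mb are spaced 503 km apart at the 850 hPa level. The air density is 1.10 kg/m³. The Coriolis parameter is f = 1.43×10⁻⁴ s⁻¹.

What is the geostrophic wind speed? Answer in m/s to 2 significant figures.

16 m/s

Pressure gradient: |∂P/∂n| = 1300 Pa / 503000 m = 2.58×10⁻³ Pa/m
Geostrophic balance (pressure-gradient force = Coriolis force):
V_g = (1/(fρ)) |∂P/∂n| = 2.58×10⁻³ / (1.43×10⁻⁴ × 1.10) = 16.4 m/s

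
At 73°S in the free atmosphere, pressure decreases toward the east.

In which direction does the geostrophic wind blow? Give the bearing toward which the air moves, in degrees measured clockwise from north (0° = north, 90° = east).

000°

The pressure-gradient force points toward the east (bearing 090°).
Geostrophic balance: in the Southern Hemisphere the Coriolis force deflects motion to the left, so the geostrophic wind blows 90° to the left of the pressure-gradient force (low pressure on the right).
Rotating 090° by 90° counterclockwise gives 000° — the wind blows toward the north.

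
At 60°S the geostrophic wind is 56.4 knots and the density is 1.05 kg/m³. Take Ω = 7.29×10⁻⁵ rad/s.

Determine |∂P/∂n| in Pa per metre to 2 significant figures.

3.8×10⁻³ Pa/m

Coriolis parameter at 60°S:
f = 2Ω sin φ = 2 × 7.29×10⁻⁵ × sin 60° = 1.26×10⁻⁴ s⁻¹
Wind speed in SI: 56.4 knots = 29.0 m/s
Geostrophic balance rearranged: |∂P/∂n| = f ρ V_g
|∂P/∂n| = 1.26×10⁻⁴ × 1.05 × 29.0 = 3.85×10⁻³ Pa/m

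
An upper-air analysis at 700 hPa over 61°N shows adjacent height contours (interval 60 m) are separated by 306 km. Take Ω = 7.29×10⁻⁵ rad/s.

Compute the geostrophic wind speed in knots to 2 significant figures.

Coriolis parameter at 61°N:
f = 2Ω sin φ = 2 × 7.29×10⁻⁵ × sin 61° = 1.28×10⁻⁴ s⁻¹
Height gradient: |∂Z/∂n| = 60 m / 306000 m = 1.96×10⁻⁴
On a pressure surface, geostrophic balance gives V_g = (g/f)|∂Z/∂n|:
V_g = 9.81 × 1.96×10⁻⁴ / 1.28×10⁻⁴ = 15.1 m/s
Converting: 15.1 m/s × 1.944 = 29 knots

29 knots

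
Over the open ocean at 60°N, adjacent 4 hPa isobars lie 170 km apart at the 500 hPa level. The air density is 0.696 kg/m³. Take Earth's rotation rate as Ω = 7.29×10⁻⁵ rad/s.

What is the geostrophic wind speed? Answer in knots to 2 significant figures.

52 knots

Coriolis parameter at 60°N:
f = 2Ω sin φ = 2 × 7.29×10⁻⁵ × sin 60° = 1.26×10⁻⁴ s⁻¹
Pressure gradient: |∂P/∂n| = 400 Pa / 170000 m = 2.35×10⁻³ Pa/m
Geostrophic balance (pressure-gradient force = Coriolis force):
V_g = (1/(fρ)) |∂P/∂n| = 2.35×10⁻³ / (1.26×10⁻⁴ × 0.696) = 26.8 m/s
Converting: 26.8 m/s × 1.944 = 52 knots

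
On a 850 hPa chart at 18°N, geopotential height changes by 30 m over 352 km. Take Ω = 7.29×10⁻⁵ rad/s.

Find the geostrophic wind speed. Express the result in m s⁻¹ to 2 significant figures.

Coriolis parameter at 18°N:
f = 2Ω sin φ = 2 × 7.29×10⁻⁵ × sin 18° = 4.51×10⁻⁵ s⁻¹
Height gradient: |∂Z/∂n| = 30 m / 352000 m = 8.52×10⁻⁵
On a pressure surface, geostrophic balance gives V_g = (g/f)|∂Z/∂n|:
V_g = 9.81 × 8.52×10⁻⁵ / 4.51×10⁻⁵ = 18.6 m/s

19 m s⁻¹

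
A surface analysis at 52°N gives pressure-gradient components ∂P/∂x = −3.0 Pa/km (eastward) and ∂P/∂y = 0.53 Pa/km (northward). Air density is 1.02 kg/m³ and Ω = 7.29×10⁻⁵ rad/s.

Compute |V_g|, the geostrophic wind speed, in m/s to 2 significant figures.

26 m/s

Coriolis parameter at 52°N:
f = 2Ω sin φ = 2 × 7.29×10⁻⁵ × sin 52° = 1.15×10⁻⁴ s⁻¹
Component geostrophic relations (x east, y north):
u_g = −(1/(fρ)) ∂P/∂y,  v_g = (1/(fρ)) ∂P/∂x
u_g = −(0.53×10⁻³)/(1.15×10⁻⁴ × 1.02) = −4.52 m/s;  v_g = (−3.0×10⁻³)/(1.15×10⁻⁴ × 1.02) = −25.6 m/s
|V_g| = √(u_g² + v_g²) = 26.0 m/s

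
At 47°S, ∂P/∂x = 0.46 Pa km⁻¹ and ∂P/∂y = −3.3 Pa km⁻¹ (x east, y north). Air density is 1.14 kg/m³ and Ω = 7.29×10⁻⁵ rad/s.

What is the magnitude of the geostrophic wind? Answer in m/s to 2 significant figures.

Coriolis parameter at 47°S:
f = 2Ω sin φ = 2 × 7.29×10⁻⁵ × sin 47° = 1.07×10⁻⁴ s⁻¹
In the Southern Hemisphere f is negative: f = −1.07×10⁻⁴ s⁻¹.
Component geostrophic relations (x east, y north):
u_g = −(1/(fρ)) ∂P/∂y,  v_g = (1/(fρ)) ∂P/∂x
u_g = −(−3.3×10⁻³)/(−1.07×10⁻⁴ × 1.14) = −27.1 m/s;  v_g = (0.46×10⁻³)/(−1.07×10⁻⁴ × 1.14) = −3.78 m/s
|V_g| = √(u_g² + v_g²) = 27.4 m/s

27 m/s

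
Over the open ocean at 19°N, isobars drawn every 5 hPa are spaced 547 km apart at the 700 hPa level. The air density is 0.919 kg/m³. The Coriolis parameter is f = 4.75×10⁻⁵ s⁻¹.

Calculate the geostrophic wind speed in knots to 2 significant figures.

Pressure gradient: |∂P/∂n| = 500 Pa / 547000 m = 9.14×10⁻⁴ Pa/m
Geostrophic balance (pressure-gradient force = Coriolis force):
V_g = (1/(fρ)) |∂P/∂n| = 9.14×10⁻⁴ / (4.75×10⁻⁵ × 0.919) = 20.9 m/s
Converting: 20.9 m/s × 1.944 = 41 knots

41 knots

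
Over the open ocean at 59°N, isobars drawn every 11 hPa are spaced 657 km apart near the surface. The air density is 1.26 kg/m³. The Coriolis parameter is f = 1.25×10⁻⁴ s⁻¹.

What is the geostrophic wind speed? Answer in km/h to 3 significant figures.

38.3 km/h

Pressure gradient: |∂P/∂n| = 1100 Pa / 657000 m = 1.67×10⁻³ Pa/m
Geostrophic balance (pressure-gradient force = Coriolis force):
V_g = (1/(fρ)) |∂P/∂n| = 1.67×10⁻³ / (1.25×10⁻⁴ × 1.26) = 10.6 m/s
Converting: 10.6 m/s × 3.6 = 38.3 km/h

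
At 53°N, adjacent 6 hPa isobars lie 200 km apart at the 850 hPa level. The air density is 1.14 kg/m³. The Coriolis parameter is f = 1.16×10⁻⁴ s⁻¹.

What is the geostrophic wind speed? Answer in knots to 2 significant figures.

44 knots

Pressure gradient: |∂P/∂n| = 600 Pa / 200000 m = 3.00×10⁻³ Pa/m
Geostrophic balance (pressure-gradient force = Coriolis force):
V_g = (1/(fρ)) |∂P/∂n| = 3.00×10⁻³ / (1.16×10⁻⁴ × 1.14) = 22.7 m/s
Converting: 22.7 m/s × 1.944 = 44 knots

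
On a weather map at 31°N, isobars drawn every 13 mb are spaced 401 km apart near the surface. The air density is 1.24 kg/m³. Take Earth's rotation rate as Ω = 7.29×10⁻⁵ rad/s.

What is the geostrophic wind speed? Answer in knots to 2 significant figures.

Coriolis parameter at 31°N:
f = 2Ω sin φ = 2 × 7.29×10⁻⁵ × sin 31° = 7.51×10⁻⁵ s⁻¹
Pressure gradient: |∂P/∂n| = 1300 Pa / 401000 m = 3.24×10⁻³ Pa/m
Geostrophic balance (pressure-gradient force = Coriolis force):
V_g = (1/(fρ)) |∂P/∂n| = 3.24×10⁻³ / (7.51×10⁻⁵ × 1.24) = 34.8 m/s
Converting: 34.8 m/s × 1.944 = 68 knots

68 knots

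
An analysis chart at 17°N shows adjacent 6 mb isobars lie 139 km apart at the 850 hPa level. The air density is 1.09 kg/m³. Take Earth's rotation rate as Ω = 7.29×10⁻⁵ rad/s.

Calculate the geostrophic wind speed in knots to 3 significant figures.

181 knots

Coriolis parameter at 17°N:
f = 2Ω sin φ = 2 × 7.29×10⁻⁵ × sin 17° = 4.26×10⁻⁵ s⁻¹
Pressure gradient: |∂P/∂n| = 600 Pa / 139000 m = 4.32×10⁻³ Pa/m
Geostrophic balance (pressure-gradient force = Coriolis force):
V_g = (1/(fρ)) |∂P/∂n| = 4.32×10⁻³ / (4.26×10⁻⁵ × 1.09) = 92.9 m/s
Converting: 92.9 m/s × 1.944 = 181 knots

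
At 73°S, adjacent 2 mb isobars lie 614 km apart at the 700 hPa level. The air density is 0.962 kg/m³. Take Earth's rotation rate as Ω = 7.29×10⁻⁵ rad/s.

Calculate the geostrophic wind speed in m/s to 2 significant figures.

2.4 m/s

Coriolis parameter at 73°S:
f = 2Ω sin φ = 2 × 7.29×10⁻⁵ × sin 73° = 1.39×10⁻⁴ s⁻¹
Pressure gradient: |∂P/∂n| = 200 Pa / 614000 m = 3.26×10⁻⁴ Pa/m
Geostrophic balance (pressure-gradient force = Coriolis force):
V_g = (1/(fρ)) |∂P/∂n| = 3.26×10⁻⁴ / (1.39×10⁻⁴ × 0.962) = 2.43 m/s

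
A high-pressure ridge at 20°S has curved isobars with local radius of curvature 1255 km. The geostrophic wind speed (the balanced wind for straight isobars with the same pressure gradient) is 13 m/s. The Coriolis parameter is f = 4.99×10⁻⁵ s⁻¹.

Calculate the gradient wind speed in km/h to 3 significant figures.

Around a high, pressure-gradient force acts outward with centrifugal, so Coriolis balances both:
fV = (1/ρ)|∂P/∂n| + V²/R  →  V² − fR·V + fR·V_g = 0
With fR = 4.99×10⁻⁵ × 1255×10³ m = 62.6 m/s:
V = [fR − √((fR)² − 4 fR V_g)]/2 = [62.6 − √(62.6² − 4×62.6×13)]/2 = 18.4 m/s
Supergeostrophic (V > V_g = 13 m/s), as expected around a high.
Converting: 18.4 m/s × 3.6 = 66.3 km/h

66.3 km/h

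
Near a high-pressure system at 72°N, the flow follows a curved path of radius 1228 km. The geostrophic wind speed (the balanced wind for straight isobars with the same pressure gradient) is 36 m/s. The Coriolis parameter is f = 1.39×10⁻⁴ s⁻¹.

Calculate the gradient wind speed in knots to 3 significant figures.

Around a high, pressure-gradient force acts outward with centrifugal, so Coriolis balances both:
fV = (1/ρ)|∂P/∂n| + V²/R  →  V² − fR·V + fR·V_g = 0
With fR = 1.39×10⁻⁴ × 1228×10³ m = 171 m/s:
V = [fR − √((fR)² − 4 fR V_g)]/2 = [171 − √(171² − 4×171×36)]/2 = 51.6 m/s
Supergeostrophic (V > V_g = 36 m/s), as expected around a high.
Converting: 51.6 m/s × 1.944 = 100 knots

100 knots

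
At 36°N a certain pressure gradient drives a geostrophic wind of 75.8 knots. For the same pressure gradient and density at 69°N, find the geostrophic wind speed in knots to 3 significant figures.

With the same pressure gradient and density, V_g ∝ 1/f ∝ 1/sin φ.
V₂ = V₁ · sin φ₁ / sin φ₂ = 75.8 × sin 36° / sin 69°
V₂ = 75.8 × 0.5878/0.9336 = 47.7 knots

47.7 knots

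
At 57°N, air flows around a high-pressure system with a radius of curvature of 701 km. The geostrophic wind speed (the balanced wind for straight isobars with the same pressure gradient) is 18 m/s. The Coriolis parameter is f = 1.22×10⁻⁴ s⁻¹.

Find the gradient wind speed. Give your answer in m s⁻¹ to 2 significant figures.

26 m s⁻¹

Around a high, pressure-gradient force acts outward with centrifugal, so Coriolis balances both:
fV = (1/ρ)|∂P/∂n| + V²/R  →  V² − fR·V + fR·V_g = 0
With fR = 1.22×10⁻⁴ × 701×10³ m = 85.5 m/s:
V = [fR − √((fR)² − 4 fR V_g)]/2 = [85.5 − √(85.5² − 4×85.5×18)]/2 = 25.8 m/s
Supergeostrophic (V > V_g = 18 m/s), as expected around a high.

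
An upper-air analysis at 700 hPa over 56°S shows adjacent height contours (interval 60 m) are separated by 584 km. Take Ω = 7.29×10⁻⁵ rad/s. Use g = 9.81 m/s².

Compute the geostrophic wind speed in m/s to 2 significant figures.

8.3 m/s

Coriolis parameter at 56°S:
f = 2Ω sin φ = 2 × 7.29×10⁻⁵ × sin 56° = 1.21×10⁻⁴ s⁻¹
Height gradient: |∂Z/∂n| = 60 m / 584000 m = 1.03×10⁻⁴
On a pressure surface, geostrophic balance gives V_g = (g/f)|∂Z/∂n|:
V_g = 9.81 × 1.03×10⁻⁴ / 1.21×10⁻⁴ = 8.34 m/s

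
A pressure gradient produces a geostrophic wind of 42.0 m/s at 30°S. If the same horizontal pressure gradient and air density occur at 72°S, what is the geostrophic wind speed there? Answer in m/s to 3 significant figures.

22.1 m/s

With the same pressure gradient and density, V_g ∝ 1/f ∝ 1/sin φ.
V₂ = V₁ · sin φ₁ / sin φ₂ = 42.0 × sin 30° / sin 72°
V₂ = 42.0 × 0.5000/0.9511 = 22.1 m/s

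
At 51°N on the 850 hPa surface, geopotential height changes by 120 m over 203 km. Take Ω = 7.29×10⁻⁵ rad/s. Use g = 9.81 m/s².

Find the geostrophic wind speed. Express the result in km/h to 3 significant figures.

Coriolis parameter at 51°N:
f = 2Ω sin φ = 2 × 7.29×10⁻⁵ × sin 51° = 1.13×10⁻⁴ s⁻¹
Height gradient: |∂Z/∂n| = 120 m / 203000 m = 5.91×10⁻⁴
On a pressure surface, geostrophic balance gives V_g = (g/f)|∂Z/∂n|:
V_g = 9.81 × 5.91×10⁻⁴ / 1.13×10⁻⁴ = 51.2 m/s
Converting: 51.2 m/s × 3.6 = 184 km/h

184 km/h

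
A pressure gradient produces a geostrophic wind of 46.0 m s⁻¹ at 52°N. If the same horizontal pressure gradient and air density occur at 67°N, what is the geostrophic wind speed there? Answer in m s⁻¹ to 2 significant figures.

With the same pressure gradient and density, V_g ∝ 1/f ∝ 1/sin φ.
V₂ = V₁ · sin φ₁ / sin φ₂ = 46.0 × sin 52° / sin 67°
V₂ = 46.0 × 0.7880/0.9205 = 39 m s⁻¹

39 m s⁻¹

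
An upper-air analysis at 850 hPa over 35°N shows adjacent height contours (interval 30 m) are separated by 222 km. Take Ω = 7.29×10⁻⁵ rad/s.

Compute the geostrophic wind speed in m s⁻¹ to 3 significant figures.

Coriolis parameter at 35°N:
f = 2Ω sin φ = 2 × 7.29×10⁻⁵ × sin 35° = 8.36×10⁻⁵ s⁻¹
Height gradient: |∂Z/∂n| = 30 m / 222000 m = 1.35×10⁻⁴
On a pressure surface, geostrophic balance gives V_g = (g/f)|∂Z/∂n|:
V_g = 9.81 × 1.35×10⁻⁴ / 8.36×10⁻⁵ = 15.9 m/s

15.9 m s⁻¹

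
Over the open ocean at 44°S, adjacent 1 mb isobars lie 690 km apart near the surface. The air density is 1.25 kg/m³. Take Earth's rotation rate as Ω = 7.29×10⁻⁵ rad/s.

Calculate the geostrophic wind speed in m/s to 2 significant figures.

Coriolis parameter at 44°S:
f = 2Ω sin φ = 2 × 7.29×10⁻⁵ × sin 44° = 1.01×10⁻⁴ s⁻¹
Pressure gradient: |∂P/∂n| = 100 Pa / 690000 m = 1.45×10⁻⁴ Pa/m
Geostrophic balance (pressure-gradient force = Coriolis force):
V_g = (1/(fρ)) |∂P/∂n| = 1.45×10⁻⁴ / (1.01×10⁻⁴ × 1.25) = 1.14 m/s

1.1 m/s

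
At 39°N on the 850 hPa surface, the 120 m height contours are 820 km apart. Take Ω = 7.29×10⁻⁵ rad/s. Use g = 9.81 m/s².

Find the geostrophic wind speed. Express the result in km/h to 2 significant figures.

56 km/h

Coriolis parameter at 39°N:
f = 2Ω sin φ = 2 × 7.29×10⁻⁵ × sin 39° = 9.18×10⁻⁵ s⁻¹
Height gradient: |∂Z/∂n| = 120 m / 820000 m = 1.46×10⁻⁴
On a pressure surface, geostrophic balance gives V_g = (g/f)|∂Z/∂n|:
V_g = 9.81 × 1.46×10⁻⁴ / 9.18×10⁻⁵ = 15.6 m/s
Converting: 15.6 m/s × 3.6 = 56 km/h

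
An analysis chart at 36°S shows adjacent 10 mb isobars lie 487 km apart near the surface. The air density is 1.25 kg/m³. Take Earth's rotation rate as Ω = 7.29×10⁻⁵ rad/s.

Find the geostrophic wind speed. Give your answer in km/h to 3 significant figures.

Coriolis parameter at 36°S:
f = 2Ω sin φ = 2 × 7.29×10⁻⁵ × sin 36° = 8.57×10⁻⁵ s⁻¹
Pressure gradient: |∂P/∂n| = 1000 Pa / 487000 m = 2.05×10⁻³ Pa/m
Geostrophic balance (pressure-gradient force = Coriolis force):
V_g = (1/(fρ)) |∂P/∂n| = 2.05×10⁻³ / (8.57×10⁻⁵ × 1.25) = 19.2 m/s
Converting: 19.2 m/s × 3.6 = 69.0 km/h

69.0 km/h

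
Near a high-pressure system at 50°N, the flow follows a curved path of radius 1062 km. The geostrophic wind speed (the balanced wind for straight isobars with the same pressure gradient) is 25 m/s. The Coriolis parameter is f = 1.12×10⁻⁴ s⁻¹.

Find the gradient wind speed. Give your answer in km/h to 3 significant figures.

129 km/h

Around a high, pressure-gradient force acts outward with centrifugal, so Coriolis balances both:
fV = (1/ρ)|∂P/∂n| + V²/R  →  V² − fR·V + fR·V_g = 0
With fR = 1.12×10⁻⁴ × 1062×10³ m = 119 m/s:
V = [fR − √((fR)² − 4 fR V_g)]/2 = [119 − √(119² − 4×119×25)]/2 = 35.7 m/s
Supergeostrophic (V > V_g = 25 m/s), as expected around a high.
Converting: 35.7 m/s × 3.6 = 129 km/h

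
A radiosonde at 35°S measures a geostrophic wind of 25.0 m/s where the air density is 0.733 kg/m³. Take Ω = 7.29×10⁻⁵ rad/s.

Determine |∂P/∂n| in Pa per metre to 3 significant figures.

Coriolis parameter at 35°S:
f = 2Ω sin φ = 2 × 7.29×10⁻⁵ × sin 35° = 8.36×10⁻⁵ s⁻¹
Geostrophic balance rearranged: |∂P/∂n| = f ρ V_g
|∂P/∂n| = 8.36×10⁻⁵ × 0.733 × 25.0 = 1.53×10⁻³ Pa/m

1.53×10⁻³ Pa/m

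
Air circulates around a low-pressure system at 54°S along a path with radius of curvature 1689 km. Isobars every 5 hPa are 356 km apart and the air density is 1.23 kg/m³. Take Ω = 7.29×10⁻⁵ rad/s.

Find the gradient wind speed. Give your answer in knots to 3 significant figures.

Coriolis parameter at 54°S:
f = 2Ω sin φ = 2 × 7.29×10⁻⁵ × sin 54° = 1.18×10⁻⁴ s⁻¹
Pressure gradient: |∂P/∂n| = 500 Pa / 356000 m = 1.40×10⁻³ Pa/m
Geostrophic speed: V_g = |∂P/∂n|/(fρ) = 1.40×10⁻³/(1.18×10⁻⁴ × 1.23) = 9.68 m/s
Around a low, centrifugal force acts outward with Coriolis, so pressure-gradient force balances both:
(1/ρ)|∂P/∂n| = fV + V²/R  →  V² + fR·V − fR·V_g = 0
With fR = 1.18×10⁻⁴ × 1689×10³ m = 199 m/s:
V = [−fR + √((fR)² + 4 fR V_g)]/2 = [−199 + √(199² + 4×199×9.68)]/2 = 9.25 m/s
Subgeostrophic (V < V_g = 9.68 m/s), as expected around a low.
Converting: 9.25 m/s × 1.944 = 18.0 knots

18.0 knots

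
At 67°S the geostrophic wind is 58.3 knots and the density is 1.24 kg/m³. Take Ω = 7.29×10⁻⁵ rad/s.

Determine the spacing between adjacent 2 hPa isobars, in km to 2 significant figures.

Coriolis parameter at 67°S:
f = 2Ω sin φ = 2 × 7.29×10⁻⁵ × sin 67° = 1.34×10⁻⁴ s⁻¹
Wind speed in SI: 58.3 knots = 30.0 m/s
Geostrophic balance rearranged: |∂P/∂n| = f ρ V_g
|∂P/∂n| = 1.34×10⁻⁴ × 1.24 × 30.0 = 4.99×10⁻³ Pa/m
Isobar spacing: Δn = ΔP/|∂P/∂n| = 200 Pa / 4.99×10⁻³ Pa/m = 40070 m ≈ 40 km

40 km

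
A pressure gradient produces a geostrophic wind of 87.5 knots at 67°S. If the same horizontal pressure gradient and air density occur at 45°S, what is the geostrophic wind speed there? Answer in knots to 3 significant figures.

With the same pressure gradient and density, V_g ∝ 1/f ∝ 1/sin φ.
V₂ = V₁ · sin φ₁ / sin φ₂ = 87.5 × sin 67° / sin 45°
V₂ = 87.5 × 0.9205/0.7071 = 114 knots

114 knots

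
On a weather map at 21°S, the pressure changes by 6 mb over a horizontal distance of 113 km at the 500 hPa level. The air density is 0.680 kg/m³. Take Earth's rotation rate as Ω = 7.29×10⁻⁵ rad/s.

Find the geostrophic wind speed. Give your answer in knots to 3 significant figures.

Coriolis parameter at 21°S:
f = 2Ω sin φ = 2 × 7.29×10⁻⁵ × sin 21° = 5.23×10⁻⁵ s⁻¹
Pressure gradient: |∂P/∂n| = 600 Pa / 113000 m = 5.31×10⁻³ Pa/m
Geostrophic balance (pressure-gradient force = Coriolis force):
V_g = (1/(fρ)) |∂P/∂n| = 5.31×10⁻³ / (5.23×10⁻⁵ × 0.680) = 149 m/s
Converting: 149 m/s × 1.944 = 290 knots

290 knots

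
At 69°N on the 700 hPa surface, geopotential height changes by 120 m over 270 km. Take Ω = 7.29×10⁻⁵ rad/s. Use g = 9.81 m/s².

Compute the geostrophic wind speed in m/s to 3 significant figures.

Coriolis parameter at 69°N:
f = 2Ω sin φ = 2 × 7.29×10⁻⁵ × sin 69° = 1.36×10⁻⁴ s⁻¹
Height gradient: |∂Z/∂n| = 120 m / 270000 m = 4.44×10⁻⁴
On a pressure surface, geostrophic balance gives V_g = (g/f)|∂Z/∂n|:
V_g = 9.81 × 4.44×10⁻⁴ / 1.36×10⁻⁴ = 32.0 m/s

32.0 m/s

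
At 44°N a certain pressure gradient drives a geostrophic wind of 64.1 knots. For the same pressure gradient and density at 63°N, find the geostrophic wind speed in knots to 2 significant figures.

With the same pressure gradient and density, V_g ∝ 1/f ∝ 1/sin φ.
V₂ = V₁ · sin φ₁ / sin φ₂ = 64.1 × sin 44° / sin 63°
V₂ = 64.1 × 0.6947/0.8910 = 50 knots

50 knots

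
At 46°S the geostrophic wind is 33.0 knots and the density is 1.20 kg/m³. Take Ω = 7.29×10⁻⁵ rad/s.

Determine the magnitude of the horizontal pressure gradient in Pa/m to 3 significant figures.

2.14×10⁻³ Pa/m

Coriolis parameter at 46°S:
f = 2Ω sin φ = 2 × 7.29×10⁻⁵ × sin 46° = 1.05×10⁻⁴ s⁻¹
Wind speed in SI: 33.0 knots = 17.0 m/s
Geostrophic balance rearranged: |∂P/∂n| = f ρ V_g
|∂P/∂n| = 1.05×10⁻⁴ × 1.20 × 17.0 = 2.14×10⁻³ Pa/m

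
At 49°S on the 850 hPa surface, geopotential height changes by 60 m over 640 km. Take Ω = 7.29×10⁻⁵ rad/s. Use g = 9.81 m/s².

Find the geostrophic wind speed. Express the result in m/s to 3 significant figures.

8.36 m/s

Coriolis parameter at 49°S:
f = 2Ω sin φ = 2 × 7.29×10⁻⁵ × sin 49° = 1.10×10⁻⁴ s⁻¹
Height gradient: |∂Z/∂n| = 60 m / 640000 m = 9.38×10⁻⁵
On a pressure surface, geostrophic balance gives V_g = (g/f)|∂Z/∂n|:
V_g = 9.81 × 9.38×10⁻⁵ / 1.10×10⁻⁴ = 8.36 m/s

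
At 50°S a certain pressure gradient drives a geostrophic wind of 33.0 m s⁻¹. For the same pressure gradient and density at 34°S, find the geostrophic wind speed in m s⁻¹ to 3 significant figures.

With the same pressure gradient and density, V_g ∝ 1/f ∝ 1/sin φ.
V₂ = V₁ · sin φ₁ / sin φ₂ = 33.0 × sin 50° / sin 34°
V₂ = 33.0 × 0.7660/0.5592 = 45.2 m s⁻¹

45.2 m s⁻¹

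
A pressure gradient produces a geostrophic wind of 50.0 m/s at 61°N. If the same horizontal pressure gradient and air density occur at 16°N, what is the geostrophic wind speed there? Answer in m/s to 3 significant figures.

159 m/s

With the same pressure gradient and density, V_g ∝ 1/f ∝ 1/sin φ.
V₂ = V₁ · sin φ₁ / sin φ₂ = 50.0 × sin 61° / sin 16°
V₂ = 50.0 × 0.8746/0.2756 = 159 m/s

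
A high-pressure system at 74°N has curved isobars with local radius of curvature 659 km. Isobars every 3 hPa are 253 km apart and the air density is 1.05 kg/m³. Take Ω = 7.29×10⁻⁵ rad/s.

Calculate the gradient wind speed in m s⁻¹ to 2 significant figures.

Coriolis parameter at 74°N:
f = 2Ω sin φ = 2 × 7.29×10⁻⁵ × sin 74° = 1.40×10⁻⁴ s⁻¹
Pressure gradient: |∂P/∂n| = 300 Pa / 253000 m = 1.19×10⁻³ Pa/m
Geostrophic speed: V_g = |∂P/∂n|/(fρ) = 1.19×10⁻³/(1.40×10⁻⁴ × 1.05) = 8.06 m/s
Around a high, pressure-gradient force acts outward with centrifugal, so Coriolis balances both:
fV = (1/ρ)|∂P/∂n| + V²/R  →  V² − fR·V + fR·V_g = 0
With fR = 1.40×10⁻⁴ × 659×10³ m = 92.4 m/s:
V = [fR − √((fR)² − 4 fR V_g)]/2 = [92.4 − √(92.4² − 4×92.4×8.06)]/2 = 8.92 m/s
Supergeostrophic (V > V_g = 8.06 m/s), as expected around a high.

8.9 m s⁻¹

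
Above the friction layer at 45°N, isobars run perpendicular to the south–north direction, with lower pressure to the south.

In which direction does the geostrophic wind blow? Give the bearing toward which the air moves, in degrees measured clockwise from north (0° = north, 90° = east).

The pressure-gradient force points toward the south (bearing 180°).
Geostrophic balance: in the Northern Hemisphere the Coriolis force deflects motion to the right, so the geostrophic wind blows 90° to the right of the pressure-gradient force (low pressure on the left).
Rotating 180° by 90° clockwise gives 270° — the wind blows toward the west.

270°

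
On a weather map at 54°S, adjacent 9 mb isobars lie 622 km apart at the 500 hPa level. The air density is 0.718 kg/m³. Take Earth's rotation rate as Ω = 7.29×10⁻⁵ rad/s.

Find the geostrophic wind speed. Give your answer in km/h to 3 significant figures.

61.5 km/h

Coriolis parameter at 54°S:
f = 2Ω sin φ = 2 × 7.29×10⁻⁵ × sin 54° = 1.18×10⁻⁴ s⁻¹
Pressure gradient: |∂P/∂n| = 900 Pa / 622000 m = 1.45×10⁻³ Pa/m
Geostrophic balance (pressure-gradient force = Coriolis force):
V_g = (1/(fρ)) |∂P/∂n| = 1.45×10⁻³ / (1.18×10⁻⁴ × 0.718) = 17.1 m/s
Converting: 17.1 m/s × 3.6 = 61.5 km/h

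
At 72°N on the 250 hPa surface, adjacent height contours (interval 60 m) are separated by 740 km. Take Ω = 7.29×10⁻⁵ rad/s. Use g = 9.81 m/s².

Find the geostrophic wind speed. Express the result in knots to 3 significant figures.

Coriolis parameter at 72°N:
f = 2Ω sin φ = 2 × 7.29×10⁻⁵ × sin 72° = 1.39×10⁻⁴ s⁻¹
Height gradient: |∂Z/∂n| = 60 m / 740000 m = 8.11×10⁻⁵
On a pressure surface, geostrophic balance gives V_g = (g/f)|∂Z/∂n|:
V_g = 9.81 × 8.11×10⁻⁵ / 1.39×10⁻⁴ = 5.74 m/s
Converting: 5.74 m/s × 1.944 = 11.2 knots

11.2 knots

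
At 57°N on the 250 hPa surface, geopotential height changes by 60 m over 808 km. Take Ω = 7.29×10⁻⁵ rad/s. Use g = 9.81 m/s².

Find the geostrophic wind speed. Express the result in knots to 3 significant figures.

11.6 knots

Coriolis parameter at 57°N:
f = 2Ω sin φ = 2 × 7.29×10⁻⁵ × sin 57° = 1.22×10⁻⁴ s⁻¹
Height gradient: |∂Z/∂n| = 60 m / 808000 m = 7.43×10⁻⁵
On a pressure surface, geostrophic balance gives V_g = (g/f)|∂Z/∂n|:
V_g = 9.81 × 7.43×10⁻⁵ / 1.22×10⁻⁴ = 5.96 m/s
Converting: 5.96 m/s × 1.944 = 11.6 knots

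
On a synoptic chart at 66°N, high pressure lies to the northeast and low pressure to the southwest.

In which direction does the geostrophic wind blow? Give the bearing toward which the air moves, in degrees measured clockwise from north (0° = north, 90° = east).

The pressure-gradient force points toward the southwest (bearing 225°).
Geostrophic balance: in the Northern Hemisphere the Coriolis force deflects motion to the right, so the geostrophic wind blows 90° to the right of the pressure-gradient force (low pressure on the left).
Rotating 225° by 90° clockwise gives 315° — the wind blows toward the northwest.

315°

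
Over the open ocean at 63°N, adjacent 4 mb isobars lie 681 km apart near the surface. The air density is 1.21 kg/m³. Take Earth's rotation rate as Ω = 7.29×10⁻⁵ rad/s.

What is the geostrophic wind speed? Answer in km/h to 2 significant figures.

Coriolis parameter at 63°N:
f = 2Ω sin φ = 2 × 7.29×10⁻⁵ × sin 63° = 1.30×10⁻⁴ s⁻¹
Pressure gradient: |∂P/∂n| = 400 Pa / 681000 m = 5.87×10⁻⁴ Pa/m
Geostrophic balance (pressure-gradient force = Coriolis force):
V_g = (1/(fρ)) |∂P/∂n| = 5.87×10⁻⁴ / (1.30×10⁻⁴ × 1.21) = 3.74 m/s
Converting: 3.74 m/s × 3.6 = 13 km/h

13 km/h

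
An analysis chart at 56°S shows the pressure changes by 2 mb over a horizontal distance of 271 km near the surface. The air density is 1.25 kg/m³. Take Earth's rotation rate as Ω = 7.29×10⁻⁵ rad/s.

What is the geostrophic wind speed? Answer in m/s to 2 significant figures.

4.9 m/s

Coriolis parameter at 56°S:
f = 2Ω sin φ = 2 × 7.29×10⁻⁵ × sin 56° = 1.21×10⁻⁴ s⁻¹
Pressure gradient: |∂P/∂n| = 200 Pa / 271000 m = 7.38×10⁻⁴ Pa/m
Geostrophic balance (pressure-gradient force = Coriolis force):
V_g = (1/(fρ)) |∂P/∂n| = 7.38×10⁻⁴ / (1.21×10⁻⁴ × 1.25) = 4.88 m/s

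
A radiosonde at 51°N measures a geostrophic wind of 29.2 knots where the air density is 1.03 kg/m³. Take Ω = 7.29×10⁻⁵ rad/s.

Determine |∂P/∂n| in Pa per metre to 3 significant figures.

Coriolis parameter at 51°N:
f = 2Ω sin φ = 2 × 7.29×10⁻⁵ × sin 51° = 1.13×10⁻⁴ s⁻¹
Wind speed in SI: 29.2 knots = 15.0 m/s
Geostrophic balance rearranged: |∂P/∂n| = f ρ V_g
|∂P/∂n| = 1.13×10⁻⁴ × 1.03 × 15.0 = 1.75×10⁻³ Pa/m

1.75×10⁻³ Pa/m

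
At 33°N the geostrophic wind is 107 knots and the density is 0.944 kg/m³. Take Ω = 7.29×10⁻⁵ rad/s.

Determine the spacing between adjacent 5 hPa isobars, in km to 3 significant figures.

Coriolis parameter at 33°N:
f = 2Ω sin φ = 2 × 7.29×10⁻⁵ × sin 33° = 7.94×10⁻⁵ s⁻¹
Wind speed in SI: 107 knots = 55.0 m/s
Geostrophic balance rearranged: |∂P/∂n| = f ρ V_g
|∂P/∂n| = 7.94×10⁻⁵ × 0.944 × 55.0 = 4.13×10⁻³ Pa/m
Isobar spacing: Δn = ΔP/|∂P/∂n| = 500 Pa / 4.13×10⁻³ Pa/m = 121174 m ≈ 121 km

121 km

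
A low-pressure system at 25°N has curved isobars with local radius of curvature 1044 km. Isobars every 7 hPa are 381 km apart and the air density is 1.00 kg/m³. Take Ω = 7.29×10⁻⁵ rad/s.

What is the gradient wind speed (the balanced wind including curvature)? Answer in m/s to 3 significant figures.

22.2 m/s

Coriolis parameter at 25°N:
f = 2Ω sin φ = 2 × 7.29×10⁻⁵ × sin 25° = 6.16×10⁻⁵ s⁻¹
Pressure gradient: |∂P/∂n| = 700 Pa / 381000 m = 1.84×10⁻³ Pa/m
Geostrophic speed: V_g = |∂P/∂n|/(fρ) = 1.84×10⁻³/(6.16×10⁻⁵ × 1.00) = 29.8 m/s
Around a low, centrifugal force acts outward with Coriolis, so pressure-gradient force balances both:
(1/ρ)|∂P/∂n| = fV + V²/R  →  V² + fR·V − fR·V_g = 0
With fR = 6.16×10⁻⁵ × 1044×10³ m = 64.3 m/s:
V = [−fR + √((fR)² + 4 fR V_g)]/2 = [−64.3 + √(64.3² + 4×64.3×29.8)]/2 = 22.2 m/s
Subgeostrophic (V < V_g = 29.8 m/s), as expected around a low.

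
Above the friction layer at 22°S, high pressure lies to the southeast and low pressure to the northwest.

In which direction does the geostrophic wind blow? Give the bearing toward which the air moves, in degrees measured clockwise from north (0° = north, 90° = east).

225°

The pressure-gradient force points toward the northwest (bearing 315°).
Geostrophic balance: in the Southern Hemisphere the Coriolis force deflects motion to the left, so the geostrophic wind blows 90° to the left of the pressure-gradient force (low pressure on the right).
Rotating 315° by 90° counterclockwise gives 225° — the wind blows toward the southwest.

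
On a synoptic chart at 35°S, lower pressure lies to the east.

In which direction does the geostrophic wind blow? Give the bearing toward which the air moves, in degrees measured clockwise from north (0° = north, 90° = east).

000°

The pressure-gradient force points toward the east (bearing 090°).
Geostrophic balance: in the Southern Hemisphere the Coriolis force deflects motion to the left, so the geostrophic wind blows 90° to the left of the pressure-gradient force (low pressure on the right).
Rotating 090° by 90° counterclockwise gives 000° — the wind blows toward the north.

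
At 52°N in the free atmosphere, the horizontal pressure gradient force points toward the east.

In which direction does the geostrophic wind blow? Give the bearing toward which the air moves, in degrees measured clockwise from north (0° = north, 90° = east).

180°

The pressure-gradient force points toward the east (bearing 090°).
Geostrophic balance: in the Northern Hemisphere the Coriolis force deflects motion to the right, so the geostrophic wind blows 90° to the right of the pressure-gradient force (low pressure on the left).
Rotating 090° by 90° clockwise gives 180° — the wind blows toward the south.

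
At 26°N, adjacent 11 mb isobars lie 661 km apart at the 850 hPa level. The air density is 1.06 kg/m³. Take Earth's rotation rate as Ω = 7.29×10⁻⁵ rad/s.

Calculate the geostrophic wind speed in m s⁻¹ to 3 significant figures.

Coriolis parameter at 26°N:
f = 2Ω sin φ = 2 × 7.29×10⁻⁵ × sin 26° = 6.39×10⁻⁵ s⁻¹
Pressure gradient: |∂P/∂n| = 1100 Pa / 661000 m = 1.66×10⁻³ Pa/m
Geostrophic balance (pressure-gradient force = Coriolis force):
V_g = (1/(fρ)) |∂P/∂n| = 1.66×10⁻³ / (6.39×10⁻⁵ × 1.06) = 24.6 m/s

24.6 m s⁻¹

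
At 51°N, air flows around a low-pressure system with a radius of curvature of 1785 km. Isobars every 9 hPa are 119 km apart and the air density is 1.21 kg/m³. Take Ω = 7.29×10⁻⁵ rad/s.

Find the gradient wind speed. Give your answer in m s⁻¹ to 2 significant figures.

Coriolis parameter at 51°N:
f = 2Ω sin φ = 2 × 7.29×10⁻⁵ × sin 51° = 1.13×10⁻⁴ s⁻¹
Pressure gradient: |∂P/∂n| = 900 Pa / 119000 m = 7.56×10⁻³ Pa/m
Geostrophic speed: V_g = |∂P/∂n|/(fρ) = 7.56×10⁻³/(1.13×10⁻⁴ × 1.21) = 55.2 m/s
Around a low, centrifugal force acts outward with Coriolis, so pressure-gradient force balances both:
(1/ρ)|∂P/∂n| = fV + V²/R  →  V² + fR·V − fR·V_g = 0
With fR = 1.13×10⁻⁴ × 1785×10³ m = 202 m/s:
V = [−fR + √((fR)² + 4 fR V_g)]/2 = [−202 + √(202² + 4×202×55.2)]/2 = 45.1 m/s
Subgeostrophic (V < V_g = 55.2 m/s), as expected around a low.

45 m s⁻¹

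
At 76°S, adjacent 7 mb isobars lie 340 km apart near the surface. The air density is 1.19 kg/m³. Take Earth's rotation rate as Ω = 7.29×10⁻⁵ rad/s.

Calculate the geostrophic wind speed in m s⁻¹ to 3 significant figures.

Coriolis parameter at 76°S:
f = 2Ω sin φ = 2 × 7.29×10⁻⁵ × sin 76° = 1.41×10⁻⁴ s⁻¹
Pressure gradient: |∂P/∂n| = 700 Pa / 340000 m = 2.06×10⁻³ Pa/m
Geostrophic balance (pressure-gradient force = Coriolis force):
V_g = (1/(fρ)) |∂P/∂n| = 2.06×10⁻³ / (1.41×10⁻⁴ × 1.19) = 12.2 m/s

12.2 m s⁻¹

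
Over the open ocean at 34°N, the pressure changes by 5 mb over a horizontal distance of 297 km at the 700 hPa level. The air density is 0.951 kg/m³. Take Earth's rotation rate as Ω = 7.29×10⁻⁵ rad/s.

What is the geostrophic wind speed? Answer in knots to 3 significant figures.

42.2 knots

Coriolis parameter at 34°N:
f = 2Ω sin φ = 2 × 7.29×10⁻⁵ × sin 34° = 8.15×10⁻⁵ s⁻¹
Pressure gradient: |∂P/∂n| = 500 Pa / 297000 m = 1.68×10⁻³ Pa/m
Geostrophic balance (pressure-gradient force = Coriolis force):
V_g = (1/(fρ)) |∂P/∂n| = 1.68×10⁻³ / (8.15×10⁻⁵ × 0.951) = 21.7 m/s
Converting: 21.7 m/s × 1.944 = 42.2 knots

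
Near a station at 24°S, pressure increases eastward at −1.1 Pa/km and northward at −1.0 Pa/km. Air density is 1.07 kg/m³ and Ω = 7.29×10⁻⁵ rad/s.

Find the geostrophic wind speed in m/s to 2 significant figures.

23 m/s

Coriolis parameter at 24°S:
f = 2Ω sin φ = 2 × 7.29×10⁻⁵ × sin 24° = 5.93×10⁻⁵ s⁻¹
In the Southern Hemisphere f is negative: f = −5.93×10⁻⁵ s⁻¹.
Component geostrophic relations (x east, y north):
u_g = −(1/(fρ)) ∂P/∂y,  v_g = (1/(fρ)) ∂P/∂x
u_g = −(−1.0×10⁻³)/(−5.93×10⁻⁵ × 1.07) = −15.8 m/s;  v_g = (−1.1×10⁻³)/(−5.93×10⁻⁵ × 1.07) = 17.3 m/s
|V_g| = √(u_g² + v_g²) = 23.4 m/s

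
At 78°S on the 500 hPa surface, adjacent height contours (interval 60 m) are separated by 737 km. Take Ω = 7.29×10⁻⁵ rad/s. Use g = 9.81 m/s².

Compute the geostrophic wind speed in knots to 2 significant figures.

11 knots

Coriolis parameter at 78°S:
f = 2Ω sin φ = 2 × 7.29×10⁻⁵ × sin 78° = 1.43×10⁻⁴ s⁻¹
Height gradient: |∂Z/∂n| = 60 m / 737000 m = 8.14×10⁻⁵
On a pressure surface, geostrophic balance gives V_g = (g/f)|∂Z/∂n|:
V_g = 9.81 × 8.14×10⁻⁵ / 1.43×10⁻⁴ = 5.60 m/s
Converting: 5.60 m/s × 1.944 = 11 knots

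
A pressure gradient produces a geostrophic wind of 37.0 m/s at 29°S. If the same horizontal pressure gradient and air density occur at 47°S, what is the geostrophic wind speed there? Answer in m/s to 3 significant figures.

With the same pressure gradient and density, V_g ∝ 1/f ∝ 1/sin φ.
V₂ = V₁ · sin φ₁ / sin φ₂ = 37.0 × sin 29° / sin 47°
V₂ = 37.0 × 0.4848/0.7314 = 24.5 m/s

24.5 m/s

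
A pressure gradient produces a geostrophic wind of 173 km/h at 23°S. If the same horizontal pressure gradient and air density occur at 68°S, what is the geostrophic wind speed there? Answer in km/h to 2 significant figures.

73 km/h

With the same pressure gradient and density, V_g ∝ 1/f ∝ 1/sin φ.
V₂ = V₁ · sin φ₁ / sin φ₂ = 173 × sin 23° / sin 68°
V₂ = 173 × 0.3907/0.9272 = 73 km/h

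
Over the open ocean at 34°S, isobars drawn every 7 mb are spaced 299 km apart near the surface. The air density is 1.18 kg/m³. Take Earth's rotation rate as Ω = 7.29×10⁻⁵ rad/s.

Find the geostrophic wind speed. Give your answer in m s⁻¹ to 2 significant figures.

24 m s⁻¹

Coriolis parameter at 34°S:
f = 2Ω sin φ = 2 × 7.29×10⁻⁵ × sin 34° = 8.15×10⁻⁵ s⁻¹
Pressure gradient: |∂P/∂n| = 700 Pa / 299000 m = 2.34×10⁻³ Pa/m
Geostrophic balance (pressure-gradient force = Coriolis force):
V_g = (1/(fρ)) |∂P/∂n| = 2.34×10⁻³ / (8.15×10⁻⁵ × 1.18) = 24.3 m/s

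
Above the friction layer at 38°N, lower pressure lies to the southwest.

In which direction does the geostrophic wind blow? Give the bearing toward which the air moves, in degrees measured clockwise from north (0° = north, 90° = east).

The pressure-gradient force points toward the southwest (bearing 225°).
Geostrophic balance: in the Northern Hemisphere the Coriolis force deflects motion to the right, so the geostrophic wind blows 90° to the right of the pressure-gradient force (low pressure on the left).
Rotating 225° by 90° clockwise gives 315° — the wind blows toward the northwest.

315°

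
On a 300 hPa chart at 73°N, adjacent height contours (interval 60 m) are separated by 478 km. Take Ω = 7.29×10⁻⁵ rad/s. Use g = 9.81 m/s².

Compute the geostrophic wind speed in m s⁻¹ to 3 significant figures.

Coriolis parameter at 73°N:
f = 2Ω sin φ = 2 × 7.29×10⁻⁵ × sin 73° = 1.39×10⁻⁴ s⁻¹
Height gradient: |∂Z/∂n| = 60 m / 478000 m = 1.26×10⁻⁴
On a pressure surface, geostrophic balance gives V_g = (g/f)|∂Z/∂n|:
V_g = 9.81 × 1.26×10⁻⁴ / 1.39×10⁻⁴ = 8.83 m/s

8.83 m s⁻¹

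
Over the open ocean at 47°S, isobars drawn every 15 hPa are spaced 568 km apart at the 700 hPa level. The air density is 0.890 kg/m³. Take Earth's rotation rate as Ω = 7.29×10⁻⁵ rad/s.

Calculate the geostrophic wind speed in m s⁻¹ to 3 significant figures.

Coriolis parameter at 47°S:
f = 2Ω sin φ = 2 × 7.29×10⁻⁵ × sin 47° = 1.07×10⁻⁴ s⁻¹
Pressure gradient: |∂P/∂n| = 1500 Pa / 568000 m = 2.64×10⁻³ Pa/m
Geostrophic balance (pressure-gradient force = Coriolis force):
V_g = (1/(fρ)) |∂P/∂n| = 2.64×10⁻³ / (1.07×10⁻⁴ × 0.890) = 27.8 m/s

27.8 m s⁻¹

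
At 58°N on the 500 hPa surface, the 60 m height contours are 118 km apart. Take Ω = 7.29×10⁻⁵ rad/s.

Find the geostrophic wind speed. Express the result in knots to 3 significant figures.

Coriolis parameter at 58°N:
f = 2Ω sin φ = 2 × 7.29×10⁻⁵ × sin 58° = 1.24×10⁻⁴ s⁻¹
Height gradient: |∂Z/∂n| = 60 m / 118000 m = 5.08×10⁻⁴
On a pressure surface, geostrophic balance gives V_g = (g/f)|∂Z/∂n|:
V_g = 9.81 × 5.08×10⁻⁴ / 1.24×10⁻⁴ = 40.3 m/s
Converting: 40.3 m/s × 1.944 = 78.4 knots

78.4 knots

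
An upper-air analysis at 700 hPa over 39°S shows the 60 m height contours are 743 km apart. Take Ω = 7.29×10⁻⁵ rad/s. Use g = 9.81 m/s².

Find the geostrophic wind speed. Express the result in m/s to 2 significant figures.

Coriolis parameter at 39°S:
f = 2Ω sin φ = 2 × 7.29×10⁻⁵ × sin 39° = 9.18×10⁻⁵ s⁻¹
Height gradient: |∂Z/∂n| = 60 m / 743000 m = 8.08×10⁻⁵
On a pressure surface, geostrophic balance gives V_g = (g/f)|∂Z/∂n|:
V_g = 9.81 × 8.08×10⁻⁵ / 9.18×10⁻⁵ = 8.63 m/s

8.6 m/s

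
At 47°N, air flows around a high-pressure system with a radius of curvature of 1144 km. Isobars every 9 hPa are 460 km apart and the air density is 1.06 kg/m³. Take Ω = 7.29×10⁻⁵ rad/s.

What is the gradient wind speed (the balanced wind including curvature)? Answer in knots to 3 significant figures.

Coriolis parameter at 47°N:
f = 2Ω sin φ = 2 × 7.29×10⁻⁵ × sin 47° = 1.07×10⁻⁴ s⁻¹
Pressure gradient: |∂P/∂n| = 900 Pa / 460000 m = 1.96×10⁻³ Pa/m
Geostrophic speed: V_g = |∂P/∂n|/(fρ) = 1.96×10⁻³/(1.07×10⁻⁴ × 1.06) = 17.3 m/s
Around a high, pressure-gradient force acts outward with centrifugal, so Coriolis balances both:
fV = (1/ρ)|∂P/∂n| + V²/R  →  V² − fR·V + fR·V_g = 0
With fR = 1.07×10⁻⁴ × 1144×10³ m = 122 m/s:
V = [fR − √((fR)² − 4 fR V_g)]/2 = [122 − √(122² − 4×122×17.3)]/2 = 20.9 m/s
Supergeostrophic (V > V_g = 17.3 m/s), as expected around a high.
Converting: 20.9 m/s × 1.944 = 40.6 knots

40.6 knots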